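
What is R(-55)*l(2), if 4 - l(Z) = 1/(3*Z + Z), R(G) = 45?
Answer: 1395/8 ≈ 174.38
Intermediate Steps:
l(Z) = 4 - 1/(4*Z) (l(Z) = 4 - 1/(3*Z + Z) = 4 - 1/(4*Z))
R(-55)*l(2) = 45*(4 - 1/4/2) = 45*(4 - 1/4*1/2) = 45*(4 - 1/8) = 45*(31/8) = 1395/8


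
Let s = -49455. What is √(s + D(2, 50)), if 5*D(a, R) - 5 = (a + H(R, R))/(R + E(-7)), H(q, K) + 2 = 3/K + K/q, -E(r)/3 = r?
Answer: I*√623243997370/3550 ≈ 222.38*I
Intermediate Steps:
E(r) = -3*r
H(q, K) = -2 + 3/K + K/q (H(q, K) = -2 + (3/K + K/q) = -2 + 3/K + K/q)
D(a, R) = 1 + (-1 + a + 3/R)/(5*(21 + R)) (D(a, R) = 1 + ((a + (-2 + 3/R + R/R))/(R - 3*(-7)))/5 = 1 + ((a + (-2 + 3/R + 1))/(R + 21))/5 = 1 + ((a + (-1 + 3/R))/(21 + R))/5 = 1 + ((-1 + a + 3/R)/(21 + R))/5 = 1 + (-1 + a + 3/R)/(5*(21 + R)))
√(s + D(2, 50)) = √(-49455 + (⅕)*(3 - 1*50 + 50*(105 + 2 + 5*50))/(50*(21 + 50))) = √(-49455 + (⅕)*(1/50)*(3 - 50 + 50*(105 + 2 + 250))/71) = √(-49455 + (⅕)*(1/50)*(1/71)*(3 - 50 + 50*357)) = √(-49455 + (⅕)*(1/50)*(1/71)*(3 - 50 + 17850)) = √(-49455 + (⅕)*(1/50)*(1/71)*17803) = √(-49455 + 17803/17750) = √(-877808447/17750) = I*√623243997370/3550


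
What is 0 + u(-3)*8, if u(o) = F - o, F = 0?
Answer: 24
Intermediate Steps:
u(o) = -o (u(o) = 0 - o = -o)
0 + u(-3)*8 = 0 - 1*(-3)*8 = 0 + 3*8 = 0 + 24 = 24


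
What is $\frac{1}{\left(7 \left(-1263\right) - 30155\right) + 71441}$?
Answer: $\frac{1}{32445} \approx 3.0821 \cdot 10^{-5}$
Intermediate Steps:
$\frac{1}{\left(7 \left(-1263\right) - 30155\right) + 71441} = \frac{1}{\left(-8841 - 30155\right) + 71441} = \frac{1}{-38996 + 71441} = \frac{1}{32445}$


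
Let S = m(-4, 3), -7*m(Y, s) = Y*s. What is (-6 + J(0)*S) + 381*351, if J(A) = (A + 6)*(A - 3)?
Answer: 935859/7 ≈ 1.3369e+5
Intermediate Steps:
m(Y, s) = -Y*s/7
S = 12/7 (S = -1/7*(-4)*3 = 12/7 ≈ 1.7143)
J(A) = (-3 + A)*(6 + A) (J(A) = (6 + A)*(-3 + A) = (-3 + A)*(6 + A))
(-6 + J(0)*S) + 381*351 = (-6 + (-18 + 0**2 + 3*0)*(12/7)) + 381*351 = (-6 + (-18 + 0 + 0)*(12/7)) + 133731 = (-6 - 18*12/7) + 133731 = (-6 - 216/7) + 133731 = -258/7 + 133731 = 935859/7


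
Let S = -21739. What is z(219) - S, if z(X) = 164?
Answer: 21903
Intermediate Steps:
z(219) - S = 164 - 1*(-21739) = 164 + 21739 = 21903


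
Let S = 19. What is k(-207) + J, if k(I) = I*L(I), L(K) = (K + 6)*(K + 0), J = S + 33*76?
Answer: -8610122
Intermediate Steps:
J = 2527 (J = 19 + 33*76 = 19 + 2508 = 2527)
L(K) = K*(6 + K) (L(K) = (6 + K)*K = K*(6 + K))
k(I) = I**2*(6 + I) (k(I) = I*(I*(6 + I)) = I**2*(6 + I))
k(-207) + J = (-207)**2*(6 - 207) + 2527 = 42849*(-201) + 2527 = -8612649 + 2527 = -8610122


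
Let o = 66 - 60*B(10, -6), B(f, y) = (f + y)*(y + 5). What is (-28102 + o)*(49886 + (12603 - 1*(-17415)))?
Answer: -2221011584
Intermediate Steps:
B(f, y) = (5 + y)*(f + y) (B(f, y) = (f + y)*(5 + y) = (5 + y)*(f + y))
o = 306 (o = 66 - 60*((-6)² + 5*10 + 5*(-6) + 10*(-6)) = 66 - 60*(36 + 50 - 30 - 60) = 66 - 60*(-4) = 66 + 240 = 306)
(-28102 + o)*(49886 + (12603 - 1*(-17415))) = (-28102 + 306)*(49886 + (12603 - 1*(-17415))) = -27796*(49886 + (12603 + 17415)) = -27796*(49886 + 30018) = -27796*79904 = -2221011584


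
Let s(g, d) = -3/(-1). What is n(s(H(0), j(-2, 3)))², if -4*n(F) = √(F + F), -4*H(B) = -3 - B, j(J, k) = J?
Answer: 3/8 ≈ 0.37500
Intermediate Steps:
H(B) = ¾ + B/4 (H(B) = -(-3 - B)/4 = ¾ + B/4)
s(g, d) = 3 (s(g, d) = -3*(-1) = 3)
n(F) = -√2*√F/4 (n(F) = -√(F + F)/4 = -√2*√F/4)
n(s(H(0), j(-2, 3)))² = (-√2*√3/4)² = (-√6/4)² = 3/8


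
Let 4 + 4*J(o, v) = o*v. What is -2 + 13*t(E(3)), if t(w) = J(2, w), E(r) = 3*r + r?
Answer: 63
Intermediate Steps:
J(o, v) = -1 + o*v/4 (J(o, v) = -1 + (o*v)/4 = -1 + o*v/4)
E(r) = 4*r
t(w) = -1 + w/2 (t(w) = -1 + (1/4)*2*w = -1 + w/2)
-2 + 13*t(E(3)) = -2 + 13*(-1 + (4*3)/2) = -2 + 13*(-1 + (1/2)*12) = -2 + 13*(-1 + 6) = -2 + 13*5 = -2 + 65 = 63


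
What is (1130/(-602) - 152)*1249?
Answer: -57849933/301 ≈ -1.9219e+5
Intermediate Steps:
(1130/(-602) - 152)*1249 = (1130*(-1/602) - 152)*1249 = (-565/301 - 152)*1249 = -46317/301*1249 = -57849933/301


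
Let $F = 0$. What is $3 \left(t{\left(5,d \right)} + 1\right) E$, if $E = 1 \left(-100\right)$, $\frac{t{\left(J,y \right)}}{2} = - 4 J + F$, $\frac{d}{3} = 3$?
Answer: $11700$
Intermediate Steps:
$d = 9$ ($d = 3 \cdot 3 = 9$)
$t{\left(J,y \right)} = - 8 J$ ($t{\left(J,y \right)} = 2 \left(- 4 J + 0\right) = 2 \left(- 4 J\right) = - 8 J$)
$E = -100$
$3 \left(t{\left(5,d \right)} + 1\right) E = 3 \left(\left(-8\right) 5 + 1\right) \left(-100\right) = 3 \left(-40 + 1\right) \left(-100\right) = 3 \left(-39\right) \left(-100\right) = \left(-117\right) \left(-100\right) = 11700$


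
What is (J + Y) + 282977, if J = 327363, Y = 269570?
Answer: 879910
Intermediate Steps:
(J + Y) + 282977 = (327363 + 269570) + 282977 = 596933 + 282977 = 879910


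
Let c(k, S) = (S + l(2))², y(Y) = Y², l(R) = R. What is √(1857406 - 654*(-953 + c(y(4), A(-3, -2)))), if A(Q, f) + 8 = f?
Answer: 2*√609703 ≈ 1561.7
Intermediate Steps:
A(Q, f) = -8 + f
c(k, S) = (2 + S)² (c(k, S) = (S + 2)² = (2 + S)²)
√(1857406 - 654*(-953 + c(y(4), A(-3, -2)))) = √(1857406 - 654*(-953 + (2 + (-8 - 2))²)) = √(1857406 - 654*(-953 + (2 - 10)²)) = √(1857406 - 654*(-953 + (-8)²)) = √(1857406 - 654*(-953 + 64)) = √(1857406 - 654*(-889)) = √(1857406 + 581406) = √2438812 = 2*√609703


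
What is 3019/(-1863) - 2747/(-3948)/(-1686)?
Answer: -2233396877/1377859896 ≈ -1.6209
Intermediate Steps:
3019/(-1863) - 2747/(-3948)/(-1686) = 3019*(-1/1863) - 2747*(-1/3948)*(-1/1686) = -3019/1863 + (2747/3948)*(-1/1686) = -3019/1863 - 2747/6656328 = -2233396877/1377859896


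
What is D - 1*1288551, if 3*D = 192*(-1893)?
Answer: -1409703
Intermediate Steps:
D = -121152 (D = (192*(-1893))/3 = (⅓)*(-363456) = -121152)
D - 1*1288551 = -121152 - 1*1288551 = -121152 - 1288551 = -1409703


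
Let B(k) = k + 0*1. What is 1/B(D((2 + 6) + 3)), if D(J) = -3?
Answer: -⅓ ≈ -0.33333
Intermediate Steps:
B(k) = k (B(k) = k + 0 = k)
1/B(D((2 + 6) + 3)) = 1/(-3) = -⅓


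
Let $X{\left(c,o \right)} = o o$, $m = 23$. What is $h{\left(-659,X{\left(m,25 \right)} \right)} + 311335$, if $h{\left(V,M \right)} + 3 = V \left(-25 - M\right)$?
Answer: $739682$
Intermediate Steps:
$X{\left(c,o \right)} = o^{2}$
$h{\left(V,M \right)} = -3 + V \left(-25 - M\right)$
$h{\left(-659,X{\left(m,25 \right)} \right)} + 311335 = \left(-3 - -16475 - 25^{2} \left(-659\right)\right) + 311335 = \left(-3 + 16475 - 625 \left(-659\right)\right) + 311335 = \left(-3 + 16475 + 411875\right) + 311335 = 428347 + 311335 = 739682$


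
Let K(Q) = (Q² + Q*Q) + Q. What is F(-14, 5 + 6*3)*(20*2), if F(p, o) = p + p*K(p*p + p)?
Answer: -37201360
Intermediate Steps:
K(Q) = Q + 2*Q² (K(Q) = (Q² + Q²) + Q = 2*Q² + Q = Q + 2*Q²)
F(p, o) = p + p*(p + p²)*(1 + 2*p + 2*p²) (F(p, o) = p + p*((p*p + p)*(1 + 2*(p*p + p))) = p + p*((p² + p)*(1 + 2*(p² + p))) = p + p*((p + p²)*(1 + 2*(p + p²))) = p + p*((p + p²)*(1 + (2*p + 2*p²))) = p + p*((p + p²)*(1 + 2*p + 2*p²)) = p + p*(p + p²)*(1 + 2*p + 2*p²))
F(-14, 5 + 6*3)*(20*2) = (-14*(1 - 14*(1 - 14)*(1 + 2*(-14)*(1 - 14))))*(20*2) = -14*(1 - 14*(-13)*(1 + 2*(-14)*(-13)))*40 = -14*(1 - 14*(-13)*(1 + 364))*40 = -14*(1 - 14*(-13)*365)*40 = -14*(1 + 66430)*40 = -14*66431*40 = -930034*40 = -37201360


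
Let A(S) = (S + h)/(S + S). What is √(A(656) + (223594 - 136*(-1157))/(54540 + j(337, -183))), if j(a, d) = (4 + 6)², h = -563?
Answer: 7*√180334559490/1120120 ≈ 2.6538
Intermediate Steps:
A(S) = (-563 + S)/(2*S) (A(S) = (S - 563)/(S + S) = (-563 + S)/((2*S)) = (-563 + S)*(1/(2*S)) = (-563 + S)/(2*S))
j(a, d) = 100 (j(a, d) = 10² = 100)
√(A(656) + (223594 - 136*(-1157))/(54540 + j(337, -183))) = √((½)*(-563 + 656)/656 + (223594 - 136*(-1157))/(54540 + 100)) = √((½)*(1/656)*93 + (223594 + 157352)/54640) = √(93/1312 + 380946*(1/54640)) = √(93/1312 + 190473/27320) = √(31555167/4480480) = 7*√180334559490/1120120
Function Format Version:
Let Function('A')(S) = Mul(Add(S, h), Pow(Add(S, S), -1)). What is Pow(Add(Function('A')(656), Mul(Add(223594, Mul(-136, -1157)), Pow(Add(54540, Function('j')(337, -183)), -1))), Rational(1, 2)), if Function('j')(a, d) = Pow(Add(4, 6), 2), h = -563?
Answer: Mul(Rational(7, 1120120), Pow(180334559490, Rational(1, 2))) ≈ 2.6538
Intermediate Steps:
Function('A')(S) = Mul(Rational(1, 2), Pow(S, -1), Add(-563, S)) (Function('A')(S) = Mul(Add(S, -563), Pow(Add(S, S), -1)) = Mul(Add(-563, S), Pow(Mul(2, S), -1)) = Mul(Add(-563, S), Mul(Rational(1, 2), Pow(S, -1))) = Mul(Rational(1, 2), Pow(S, -1), Add(-563, S)))
Function('j')(a, d) = 100 (Function('j')(a, d) = Pow(10, 2) = 100)
Pow(Add(Function('A')(656), Mul(Add(223594, Mul(-136, -1157)), Pow(Add(54540, Function('j')(337, -183)), -1))), Rational(1, 2)) = Pow(Add(Mul(Rational(1, 2), Pow(656, -1), Add(-563, 656)), Mul(Add(223594, Mul(-136, -1157)), Pow(Add(54540, 100), -1))), Rational(1, 2)) = Pow(Add(Mul(Rational(1, 2), Rational(1, 656), 93), Mul(Add(223594, 157352), Pow(54640, -1))), Rational(1, 2)) = Pow(Add(Rational(93, 1312), Mul(380946, Rational(1, 54640))), Rational(1, 2)) = Pow(Add(Rational(93, 1312), Rational(190473, 27320)), Rational(1, 2)) = Pow(Rational(31555167, 4480480), Rational(1, 2)) = Mul(Rational(7, 1120120), Pow(180334559490, Rational(1, 2)))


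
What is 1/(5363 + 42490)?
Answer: 1/47853 ≈ 2.0897e-5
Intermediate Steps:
1/(5363 + 42490) = 1/47853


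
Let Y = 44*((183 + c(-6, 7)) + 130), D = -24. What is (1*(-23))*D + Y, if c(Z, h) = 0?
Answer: 14324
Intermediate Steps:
Y = 13772 (Y = 44*((183 + 0) + 130) = 44*(183 + 130) = 44*313 = 13772)
(1*(-23))*D + Y = (1*(-23))*(-24) + 13772 = -23*(-24) + 13772 = 552 + 13772 = 14324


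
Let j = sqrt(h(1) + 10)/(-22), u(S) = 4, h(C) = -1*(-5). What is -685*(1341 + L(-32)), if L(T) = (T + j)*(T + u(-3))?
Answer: -1532345 - 9590*sqrt(15)/11 ≈ -1.5357e+6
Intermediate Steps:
h(C) = 5
j = -sqrt(15)/22 (j = sqrt(5 + 10)/(-22) = sqrt(15)*(-1/22) = -sqrt(15)/22 ≈ -0.17604)
L(T) = (4 + T)*(T - sqrt(15)/22) (L(T) = (T - sqrt(15)/22)*(T + 4) = (T - sqrt(15)/22)*(4 + T) = (4 + T)*(T - sqrt(15)/22))
-685*(1341 + L(-32)) = -685*(1341 + ((-32)**2 + 4*(-32) - 2*sqrt(15)/11 - 1/22*(-32)*sqrt(15))) = -685*(1341 + (1024 - 128 - 2*sqrt(15)/11 + 16*sqrt(15)/11)) = -685*(1341 + (896 + 14*sqrt(15)/11)) = -685*(2237 + 14*sqrt(15)/11) = -1532345 - 9590*sqrt(15)/11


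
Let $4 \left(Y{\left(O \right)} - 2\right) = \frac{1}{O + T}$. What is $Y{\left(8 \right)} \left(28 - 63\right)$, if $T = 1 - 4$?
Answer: $- \frac{287}{4} \approx -71.75$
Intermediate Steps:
$T = -3$ ($T = 1 - 4 = -3$)
$Y{\left(O \right)} = 2 + \frac{1}{4 \left(-3 + O\right)}$ ($Y{\left(O \right)} = 2 + \frac{1}{4 \left(O - 3\right)} = 2 + \frac{1}{4 \left(-3 + O\right)}$)
$Y{\left(8 \right)} \left(28 - 63\right) = \frac{-23 + 8 \cdot 8}{4 \left(-3 + 8\right)} \left(28 - 63\right) = \frac{-23 + 64}{4 \cdot 5} \left(-35\right) = \frac{1}{4} \cdot \frac{1}{5} \cdot 41 \left(-35\right) = \frac{41}{20} \left(-35\right) = - \frac{287}{4}$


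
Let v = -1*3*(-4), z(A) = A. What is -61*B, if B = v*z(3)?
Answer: -2196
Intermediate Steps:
v = 12 (v = -3*(-4) = 12)
B = 36 (B = 12*3 = 36)
-61*B = -61*36 = -2196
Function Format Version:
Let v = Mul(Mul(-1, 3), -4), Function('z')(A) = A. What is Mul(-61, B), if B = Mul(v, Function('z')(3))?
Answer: -2196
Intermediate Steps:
v = 12 (v = Mul(-3, -4) = 12)
B = 36 (B = Mul(12, 3) = 36)
Mul(-61, B) = Mul(-61, 36) = -2196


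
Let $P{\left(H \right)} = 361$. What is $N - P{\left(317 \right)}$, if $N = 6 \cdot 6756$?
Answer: $40175$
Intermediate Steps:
$N = 40536$
$N - P{\left(317 \right)} = 40536 - 361 = 40175$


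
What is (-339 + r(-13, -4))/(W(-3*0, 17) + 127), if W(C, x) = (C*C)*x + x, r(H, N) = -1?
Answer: -85/36 ≈ -2.3611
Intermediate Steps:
W(C, x) = x + x*C² (W(C, x) = C²*x + x = x*C² + x = x + x*C²)
(-339 + r(-13, -4))/(W(-3*0, 17) + 127) = (-339 - 1)/(17*(1 + (-3*0)²) + 127) = -340/(17*(1 + 0²) + 127) = -340/(17*(1 + 0) + 127) = -340/(17*1 + 127) = -340/(17 + 127) = -340/144 = -340*1/144 = -85/36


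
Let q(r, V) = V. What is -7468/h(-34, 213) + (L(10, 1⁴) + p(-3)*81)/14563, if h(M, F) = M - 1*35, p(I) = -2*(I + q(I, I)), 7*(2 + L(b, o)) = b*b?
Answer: 761770798/7033929 ≈ 108.30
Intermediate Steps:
L(b, o) = -2 + b²/7 (L(b, o) = -2 + (b*b)/7 = -2 + b²/7)
p(I) = -4*I (p(I) = -2*(I + I) = -4*I)
h(M, F) = -35 + M (h(M, F) = M - 35 = -35 + M)
-7468/h(-34, 213) + (L(10, 1⁴) + p(-3)*81)/14563 = -7468/(-35 - 34) + ((-2 + (⅐)*10²) - 4*(-3)*81)/14563 = -7468/(-69) + ((-2 + (⅐)*100) + 12*81)*(1/14563) = -7468*(-1/69) + ((-2 + 100/7) + 972)*(1/14563) = 7468/69 + (86/7 + 972)*(1/14563) = 7468/69 + (6890/7)*(1/14563) = 7468/69 + 6890/101941 = 761770798/7033929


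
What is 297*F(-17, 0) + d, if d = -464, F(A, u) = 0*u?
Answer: -464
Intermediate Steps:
F(A, u) = 0
297*F(-17, 0) + d = 297*0 - 464 = 0 - 464 = -464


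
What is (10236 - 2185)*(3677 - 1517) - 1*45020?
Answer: 17345140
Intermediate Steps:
(10236 - 2185)*(3677 - 1517) - 1*45020 = 8051*2160 - 45020 = 17390160 - 45020 = 17345140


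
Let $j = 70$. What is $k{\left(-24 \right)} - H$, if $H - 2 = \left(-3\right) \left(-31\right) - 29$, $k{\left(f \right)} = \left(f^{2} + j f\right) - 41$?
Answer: $-1211$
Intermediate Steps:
$k{\left(f \right)} = -41 + f^{2} + 70 f$ ($k{\left(f \right)} = \left(f^{2} + 70 f\right) - 41 = -41 + f^{2} + 70 f$)
$H = 66$ ($H = 2 - -64 = 2 + \left(93 - 29\right) = 2 + 64 = 66$)
$k{\left(-24 \right)} - H = \left(-41 + \left(-24\right)^{2} + 70 \left(-24\right)\right) - 66 = \left(-41 + 576 - 1680\right) - 66 = -1145 - 66 = -1211$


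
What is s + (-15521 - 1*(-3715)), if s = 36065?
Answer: 24259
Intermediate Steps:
s + (-15521 - 1*(-3715)) = 36065 + (-15521 - 1*(-3715)) = 36065 + (-15521 + 3715) = 36065 - 11806 = 24259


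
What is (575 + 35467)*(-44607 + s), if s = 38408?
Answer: -223424358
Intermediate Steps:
(575 + 35467)*(-44607 + s) = (575 + 35467)*(-44607 + 38408) = 36042*(-6199) = -223424358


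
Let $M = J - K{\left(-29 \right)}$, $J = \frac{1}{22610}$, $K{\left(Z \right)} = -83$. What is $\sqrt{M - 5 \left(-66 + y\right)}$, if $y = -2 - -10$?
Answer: $\frac{3 \sqrt{21186903990}}{22610} \approx 19.313$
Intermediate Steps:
$J = \frac{1}{22610} \approx 4.4228 \cdot 10^{-5}$
$y = 8$ ($y = -2 + 10 = 8$)
$M = \frac{1876631}{22610}$ ($M = \frac{1}{22610} - -83 = \frac{1}{22610} + 83 = \frac{1876631}{22610} \approx 83.0$)
$\sqrt{M - 5 \left(-66 + y\right)} = \sqrt{\frac{1876631}{22610} - 5 \left(-66 + 8\right)} = \sqrt{\frac{1876631}{22610} - -290} = \sqrt{\frac{1876631}{22610} + 290} = \sqrt{\frac{8433531}{22610}} = \frac{3 \sqrt{21186903990}}{22610}$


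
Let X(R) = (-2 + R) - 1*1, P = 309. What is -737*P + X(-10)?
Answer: -227746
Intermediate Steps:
X(R) = -3 + R (X(R) = (-2 + R) - 1 = -3 + R)
-737*P + X(-10) = -737*309 + (-3 - 10) = -227733 - 13 = -227746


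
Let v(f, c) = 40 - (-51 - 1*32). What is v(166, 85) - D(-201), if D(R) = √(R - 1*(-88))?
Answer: 123 - I*√113 ≈ 123.0 - 10.63*I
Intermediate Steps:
D(R) = √(88 + R) (D(R) = √(R + 88) = √(88 + R))
v(f, c) = 123 (v(f, c) = 40 - (-51 - 32) = 40 - 1*(-83) = 40 + 83 = 123)
v(166, 85) - D(-201) = 123 - √(88 - 201) = 123 - √(-113) = 123 - I*√113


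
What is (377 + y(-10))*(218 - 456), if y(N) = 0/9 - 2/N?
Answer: -448868/5 ≈ -89774.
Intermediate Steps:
y(N) = -2/N (y(N) = 0*(⅑) - 2/N = 0 - 2/N = -2/N)
(377 + y(-10))*(218 - 456) = (377 - 2/(-10))*(218 - 456) = (377 - 2*(-⅒))*(-238) = (377 + ⅕)*(-238) = (1886/5)*(-238) = -448868/5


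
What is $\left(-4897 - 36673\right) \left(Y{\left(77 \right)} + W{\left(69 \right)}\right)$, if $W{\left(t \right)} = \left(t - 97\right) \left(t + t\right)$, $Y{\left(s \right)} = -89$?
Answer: $164326210$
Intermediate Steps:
$W{\left(t \right)} = 2 t \left(-97 + t\right)$ ($W{\left(t \right)} = \left(-97 + t\right) 2 t = 2 t \left(-97 + t\right)$)
$\left(-4897 - 36673\right) \left(Y{\left(77 \right)} + W{\left(69 \right)}\right) = \left(-4897 - 36673\right) \left(-89 + 2 \cdot 69 \left(-97 + 69\right)\right) = - 41570 \left(-89 + 2 \cdot 69 \left(-28\right)\right) = - 41570 \left(-89 - 3864\right) = \left(-41570\right) \left(-3953\right) = 164326210$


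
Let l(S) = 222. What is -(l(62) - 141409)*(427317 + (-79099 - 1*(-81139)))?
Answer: 60619626759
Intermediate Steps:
-(l(62) - 141409)*(427317 + (-79099 - 1*(-81139))) = -(222 - 141409)*(427317 + (-79099 - 1*(-81139))) = -(-141187)*(427317 + (-79099 + 81139)) = -(-141187)*(427317 + 2040) = -(-141187)*429357 = -1*(-60619626759) = 60619626759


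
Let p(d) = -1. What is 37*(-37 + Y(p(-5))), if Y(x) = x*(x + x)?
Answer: -1295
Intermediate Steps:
Y(x) = 2*x² (Y(x) = x*(2*x) = 2*x²)
37*(-37 + Y(p(-5))) = 37*(-37 + 2*(-1)²) = 37*(-37 + 2*1) = 37*(-37 + 2) = 37*(-35) = -1295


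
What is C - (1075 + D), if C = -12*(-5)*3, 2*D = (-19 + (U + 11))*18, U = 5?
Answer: -868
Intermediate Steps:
D = -27 (D = ((-19 + (5 + 11))*18)/2 = ((-19 + 16)*18)/2 = (-3*18)/2 = (1/2)*(-54) = -27)
C = 180 (C = 60*3 = 180)
C - (1075 + D) = 180 - (1075 - 27) = 180 - 1*1048 = 180 - 1048 = -868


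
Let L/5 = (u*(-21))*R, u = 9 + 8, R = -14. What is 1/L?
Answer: 1/24990 ≈ 4.0016e-5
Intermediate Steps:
u = 17
L = 24990 (L = 5*((17*(-21))*(-14)) = 5*(-357*(-14)) = 5*4998 = 24990)
1/L = 1/24990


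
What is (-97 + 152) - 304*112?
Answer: -33993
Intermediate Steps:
(-97 + 152) - 304*112 = 55 - 34048 = -33993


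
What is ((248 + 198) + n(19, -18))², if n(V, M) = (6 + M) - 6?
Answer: 183184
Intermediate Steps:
n(V, M) = M
((248 + 198) + n(19, -18))² = ((248 + 198) - 18)² = (446 - 18)² = 428² = 183184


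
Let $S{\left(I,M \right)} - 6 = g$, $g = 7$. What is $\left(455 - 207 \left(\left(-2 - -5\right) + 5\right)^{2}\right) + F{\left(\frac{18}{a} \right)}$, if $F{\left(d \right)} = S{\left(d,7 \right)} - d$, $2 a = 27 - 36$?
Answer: $-12776$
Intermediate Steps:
$a = - \frac{9}{2}$ ($a = \frac{27 - 36}{2} = \frac{1}{2} \left(-9\right) = - \frac{9}{2} \approx -4.5$)
$S{\left(I,M \right)} = 13$ ($S{\left(I,M \right)} = 6 + 7 = 13$)
$F{\left(d \right)} = 13 - d$
$\left(455 - 207 \left(\left(-2 - -5\right) + 5\right)^{2}\right) + F{\left(\frac{18}{a} \right)} = \left(455 - 207 \left(\left(-2 - -5\right) + 5\right)^{2}\right) + \left(13 - \frac{18}{- \frac{9}{2}}\right) = \left(455 - 207 \left(\left(-2 + 5\right) + 5\right)^{2}\right) + \left(13 - 18 \left(- \frac{2}{9}\right)\right) = \left(455 - 207 \left(3 + 5\right)^{2}\right) + \left(13 - -4\right) = \left(455 - 207 \cdot 8^{2}\right) + \left(13 + 4\right) = \left(455 - 207 \cdot 64\right) + 17 = \left(455 - 13248\right) + 17 = -12793 + 17 = -12776$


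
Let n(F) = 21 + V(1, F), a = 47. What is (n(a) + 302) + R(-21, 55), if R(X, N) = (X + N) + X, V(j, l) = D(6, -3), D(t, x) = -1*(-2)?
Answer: 338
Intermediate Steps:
D(t, x) = 2
V(j, l) = 2
R(X, N) = N + 2*X (R(X, N) = (N + X) + X = N + 2*X)
n(F) = 23 (n(F) = 21 + 2 = 23)
(n(a) + 302) + R(-21, 55) = (23 + 302) + (55 + 2*(-21)) = 325 + (55 - 42) = 325 + 13 = 338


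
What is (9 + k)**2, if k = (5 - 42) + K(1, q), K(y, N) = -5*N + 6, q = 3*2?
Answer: 2704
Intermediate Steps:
q = 6
K(y, N) = 6 - 5*N
k = -61 (k = (5 - 42) + (6 - 5*6) = -37 + (6 - 30) = -37 - 24 = -61)
(9 + k)**2 = (9 - 61)**2 = (-52)**2 = 2704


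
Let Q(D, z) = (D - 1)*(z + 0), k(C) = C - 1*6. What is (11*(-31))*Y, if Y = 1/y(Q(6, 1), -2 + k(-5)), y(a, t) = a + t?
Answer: 341/8 ≈ 42.625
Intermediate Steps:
k(C) = -6 + C (k(C) = C - 6 = -6 + C)
Q(D, z) = z*(-1 + D) (Q(D, z) = (-1 + D)*z = z*(-1 + D))
Y = -1/8 (Y = 1/(1*(-1 + 6) + (-2 + (-6 - 5))) = 1/(1*5 + (-2 - 11)) = 1/(5 - 13) = 1/(-8) = -1/8 ≈ -0.12500)
(11*(-31))*Y = (11*(-31))*(-1/8) = -341*(-1/8) = 341/8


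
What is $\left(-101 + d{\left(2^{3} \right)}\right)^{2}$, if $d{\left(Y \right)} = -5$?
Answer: $11236$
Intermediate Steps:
$\left(-101 + d{\left(2^{3} \right)}\right)^{2} = \left(-101 - 5\right)^{2} = \left(-106\right)^{2} = 11236$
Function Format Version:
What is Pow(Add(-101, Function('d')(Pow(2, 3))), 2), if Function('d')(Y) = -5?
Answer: 11236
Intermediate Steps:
Pow(Add(-101, Function('d')(Pow(2, 3))), 2) = Pow(Add(-101, -5), 2) = Pow(-106, 2) = 11236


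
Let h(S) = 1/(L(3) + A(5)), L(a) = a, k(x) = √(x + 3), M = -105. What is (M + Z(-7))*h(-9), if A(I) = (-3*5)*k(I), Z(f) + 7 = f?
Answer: 119/597 + 1190*√2/597 ≈ 3.0183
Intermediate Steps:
Z(f) = -7 + f
k(x) = √(3 + x)
A(I) = -15*√(3 + I) (A(I) = (-3*5)*√(3 + I) = -15*√(3 + I))
h(S) = 1/(3 - 30*√2) (h(S) = 1/(3 - 15*√(3 + 5)) = 1/(3 - 30*√2))
(M + Z(-7))*h(-9) = (-105 + (-7 - 7))*(-1/597 - 10*√2/597) = (-105 - 14)*(-1/597 - 10*√2/597) = -119*(-1/597 - 10*√2/597) = 119/597 + 1190*√2/597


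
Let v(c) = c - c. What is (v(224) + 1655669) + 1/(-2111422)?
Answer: 3495815951317/2111422 ≈ 1.6557e+6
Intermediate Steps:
v(c) = 0
(v(224) + 1655669) + 1/(-2111422) = (0 + 1655669) + 1/(-2111422) = 1655669 - 1/2111422 = 3495815951317/2111422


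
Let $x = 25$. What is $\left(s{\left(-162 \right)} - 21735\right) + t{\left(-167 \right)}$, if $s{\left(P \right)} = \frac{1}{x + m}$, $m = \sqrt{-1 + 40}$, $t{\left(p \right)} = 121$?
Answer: $- \frac{12665779}{586} - \frac{\sqrt{39}}{586} \approx -21614.0$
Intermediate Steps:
$m = \sqrt{39} \approx 6.245$
$s{\left(P \right)} = \frac{1}{25 + \sqrt{39}}$
$\left(s{\left(-162 \right)} - 21735\right) + t{\left(-167 \right)} = \left(\left(\frac{25}{586} - \frac{\sqrt{39}}{586}\right) - 21735\right) + 121 = \left(- \frac{12736685}{586} - \frac{\sqrt{39}}{586}\right) + 121 = - \frac{12665779}{586} - \frac{\sqrt{39}}{586}$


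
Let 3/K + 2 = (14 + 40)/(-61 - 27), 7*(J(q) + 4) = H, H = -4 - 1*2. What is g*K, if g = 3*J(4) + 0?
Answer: 13464/805 ≈ 16.725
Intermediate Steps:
H = -6 (H = -4 - 2 = -6)
J(q) = -34/7 (J(q) = -4 + (⅐)*(-6) = -4 - 6/7 = -34/7)
g = -102/7 (g = 3*(-34/7) + 0 = -102/7 + 0 = -102/7 ≈ -14.571)
K = -132/115 (K = 3/(-2 + (14 + 40)/(-61 - 27)) = 3/(-2 + 54/(-88)) = 3/(-2 + 54*(-1/88)) = 3/(-2 - 27/44) = 3/(-115/44) = 3*(-44/115) = -132/115 ≈ -1.1478)
g*K = -102/7*(-132/115) = 13464/805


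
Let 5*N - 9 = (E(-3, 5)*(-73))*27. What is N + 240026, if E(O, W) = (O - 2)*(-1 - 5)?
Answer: 1141009/5 ≈ 2.2820e+5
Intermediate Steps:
E(O, W) = 12 - 6*O (E(O, W) = (-2 + O)*(-6) = 12 - 6*O)
N = -59121/5 (N = 9/5 + (((12 - 6*(-3))*(-73))*27)/5 = 9/5 + (((12 + 18)*(-73))*27)/5 = 9/5 + ((30*(-73))*27)/5 = 9/5 + (-2190*27)/5 = 9/5 + (1/5)*(-59130) = 9/5 - 11826 = -59121/5 ≈ -11824.)
N + 240026 = -59121/5 + 240026 = 1141009/5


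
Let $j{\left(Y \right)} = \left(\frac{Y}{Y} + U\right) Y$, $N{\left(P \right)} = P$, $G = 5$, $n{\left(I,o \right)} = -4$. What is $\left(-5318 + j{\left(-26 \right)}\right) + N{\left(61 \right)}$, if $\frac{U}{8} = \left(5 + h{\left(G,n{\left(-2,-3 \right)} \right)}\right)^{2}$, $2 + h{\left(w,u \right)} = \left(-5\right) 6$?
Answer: $-156915$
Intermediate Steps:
$h{\left(w,u \right)} = -32$ ($h{\left(w,u \right)} = -2 - 30 = -32$)
$U = 5832$ ($U = 8 \left(5 - 32\right)^{2} = 8 \left(-27\right)^{2} = 8 \cdot 729 = 5832$)
$j{\left(Y \right)} = 5833 Y$ ($j{\left(Y \right)} = \left(\frac{Y}{Y} + 5832\right) Y = \left(1 + 5832\right) Y = 5833 Y$)
$\left(-5318 + j{\left(-26 \right)}\right) + N{\left(61 \right)} = \left(-5318 + 5833 \left(-26\right)\right) + 61 = \left(-5318 - 151658\right) + 61 = -156976 + 61 = -156915$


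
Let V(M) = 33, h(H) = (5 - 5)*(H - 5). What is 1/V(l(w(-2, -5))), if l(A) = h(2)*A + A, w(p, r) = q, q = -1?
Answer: 1/33 ≈ 0.030303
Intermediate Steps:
w(p, r) = -1
h(H) = 0 (h(H) = 0*(-5 + H) = 0)
l(A) = A (l(A) = 0*A + A = 0 + A = A)
1/V(l(w(-2, -5))) = 1/33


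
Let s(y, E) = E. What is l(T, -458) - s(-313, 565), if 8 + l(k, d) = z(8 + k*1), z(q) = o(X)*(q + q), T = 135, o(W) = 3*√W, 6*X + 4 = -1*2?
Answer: -573 + 858*I ≈ -573.0 + 858.0*I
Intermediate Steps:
X = -1 (X = -⅔ + (-1*2)/6 = -⅔ + (⅙)*(-2) = -⅔ - ⅓ = -1)
z(q) = 6*I*q (z(q) = (3*√(-1))*(q + q) = (3*I)*(2*q) = 6*I*q)
l(k, d) = -8 + 6*I*(8 + k) (l(k, d) = -8 + 6*I*(8 + k*1) = -8 + 6*I*(8 + k))
l(T, -458) - s(-313, 565) = (-8 + 6*I*(8 + 135)) - 1*565 = (-8 + 6*I*143) - 565 = (-8 + 858*I) - 565 = -573 + 858*I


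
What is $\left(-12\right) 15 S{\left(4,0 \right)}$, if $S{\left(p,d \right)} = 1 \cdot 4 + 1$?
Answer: $-900$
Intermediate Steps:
$S{\left(p,d \right)} = 5$ ($S{\left(p,d \right)} = 4 + 1 = 5$)
$\left(-12\right) 15 S{\left(4,0 \right)} = \left(-12\right) 15 \cdot 5 = \left(-180\right) 5 = -900$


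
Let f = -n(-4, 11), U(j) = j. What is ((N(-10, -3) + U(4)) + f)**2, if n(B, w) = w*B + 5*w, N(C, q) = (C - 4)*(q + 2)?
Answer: 49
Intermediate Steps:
N(C, q) = (-4 + C)*(2 + q)
n(B, w) = 5*w + B*w (n(B, w) = B*w + 5*w = 5*w + B*w)
f = -11 (f = -11*(5 - 4) = -11 ≈ -11.000)
((N(-10, -3) + U(4)) + f)**2 = (((-8 - 4*(-3) + 2*(-10) - 10*(-3)) + 4) - 11)**2 = (((-8 + 12 - 20 + 30) + 4) - 11)**2 = ((14 + 4) - 11)**2 = (18 - 11)**2 = 7**2 = 49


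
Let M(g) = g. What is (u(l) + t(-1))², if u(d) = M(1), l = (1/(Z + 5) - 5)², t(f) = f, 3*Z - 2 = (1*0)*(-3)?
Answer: 0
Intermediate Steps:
Z = ⅔ (Z = ⅔ + ((1*0)*(-3))/3 = ⅔ + (0*(-3))/3 = ⅔ + (⅓)*0 = ⅔ + 0 = ⅔ ≈ 0.66667)
l = 6724/289 (l = (1/(⅔ + 5) - 5)² = (1/(17/3) - 5)² = (3/17 - 5)² = (-82/17)² = 6724/289 ≈ 23.266)
u(d) = 1
(u(l) + t(-1))² = (1 - 1)² = 0² = 0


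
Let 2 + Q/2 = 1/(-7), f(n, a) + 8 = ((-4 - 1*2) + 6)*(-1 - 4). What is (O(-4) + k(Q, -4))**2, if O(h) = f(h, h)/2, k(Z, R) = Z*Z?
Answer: 495616/2401 ≈ 206.42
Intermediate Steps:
f(n, a) = -8 (f(n, a) = -8 + ((-4 - 1*2) + 6)*(-1 - 4) = -8 + ((-4 - 2) + 6)*(-5) = -8 + (-6 + 6)*(-5) = -8 + 0*(-5) = -8 + 0 = -8)
Q = -30/7 (Q = -4 + 2/(-7) = -4 + 2*(-1/7) = -4 - 2/7 = -30/7 ≈ -4.2857)
k(Z, R) = Z**2
O(h) = -4 (O(h) = -8/2 = -8*1/2 = -4)
(O(-4) + k(Q, -4))**2 = (-4 + (-30/7)**2)**2 = (-4 + 900/49)**2 = (704/49)**2 = 495616/2401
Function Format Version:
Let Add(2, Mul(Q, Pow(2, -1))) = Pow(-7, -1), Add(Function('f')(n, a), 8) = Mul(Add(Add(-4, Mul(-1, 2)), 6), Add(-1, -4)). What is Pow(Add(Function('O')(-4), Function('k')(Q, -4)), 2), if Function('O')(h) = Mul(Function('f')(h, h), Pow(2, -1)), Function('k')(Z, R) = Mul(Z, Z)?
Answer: Rational(495616, 2401) ≈ 206.42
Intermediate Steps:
Function('f')(n, a) = -8 (Function('f')(n, a) = Add(-8, Mul(Add(Add(-4, Mul(-1, 2)), 6), Add(-1, -4))) = Add(-8, Mul(Add(Add(-4, -2), 6), -5)) = Add(-8, Mul(Add(-6, 6), -5)) = Add(-8, Mul(0, -5)) = Add(-8, 0) = -8)
Q = Rational(-30, 7) (Q = Add(-4, Mul(2, Pow(-7, -1))) = Add(-4, Mul(2, Rational(-1, 7))) = Add(-4, Rational(-2, 7)) = Rational(-30, 7) ≈ -4.2857)
Function('k')(Z, R) = Pow(Z, 2)
Function('O')(h) = -4 (Function('O')(h) = Mul(-8, Pow(2, -1)) = Mul(-8, Rational(1, 2)) = -4)
Pow(Add(Function('O')(-4), Function('k')(Q, -4)), 2) = Pow(Add(-4, Pow(Rational(-30, 7), 2)), 2) = Pow(Add(-4, Rational(900, 49)), 2) = Pow(Rational(704, 49), 2) = Rational(495616, 2401)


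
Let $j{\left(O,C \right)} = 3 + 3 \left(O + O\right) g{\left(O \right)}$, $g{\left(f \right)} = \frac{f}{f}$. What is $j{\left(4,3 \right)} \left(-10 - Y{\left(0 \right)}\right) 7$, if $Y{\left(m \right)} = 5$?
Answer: $-2835$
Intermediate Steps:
$g{\left(f \right)} = 1$
$j{\left(O,C \right)} = 3 + 6 O$ ($j{\left(O,C \right)} = 3 + 3 \left(O + O\right) 1 = 3 + 3 \cdot 2 O 1 = 3 + 6 O 1 = 3 + 6 O$)
$j{\left(4,3 \right)} \left(-10 - Y{\left(0 \right)}\right) 7 = \left(3 + 6 \cdot 4\right) \left(-10 - 5\right) 7 = \left(3 + 24\right) \left(-10 - 5\right) 7 = 27 \left(-15\right) 7 = \left(-405\right) 7 = -2835$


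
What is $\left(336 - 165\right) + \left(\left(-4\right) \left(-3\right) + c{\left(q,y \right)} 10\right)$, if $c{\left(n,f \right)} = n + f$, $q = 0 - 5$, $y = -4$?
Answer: $93$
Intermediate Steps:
$q = -5$
$c{\left(n,f \right)} = f + n$
$\left(336 - 165\right) + \left(\left(-4\right) \left(-3\right) + c{\left(q,y \right)} 10\right) = \left(336 - 165\right) + \left(\left(-4\right) \left(-3\right) + \left(-4 - 5\right) 10\right) = 171 + \left(12 - 90\right) = 171 - 78 = 93$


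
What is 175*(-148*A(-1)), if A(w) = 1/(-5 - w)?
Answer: 6475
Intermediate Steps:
175*(-148*A(-1)) = 175*(-(-148)/(5 - 1)) = 175*(-(-148)/4) = 175*(-148*(-1/4)) = 175*37 = 6475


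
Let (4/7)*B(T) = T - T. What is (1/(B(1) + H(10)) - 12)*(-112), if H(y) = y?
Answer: 6664/5 ≈ 1332.8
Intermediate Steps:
B(T) = 0 (B(T) = 7*(T - T)/4 = (7/4)*0 = 0)
(1/(B(1) + H(10)) - 12)*(-112) = (1/(0 + 10) - 12)*(-112) = (1/10 - 12)*(-112) = -119/10*(-112) = 6664/5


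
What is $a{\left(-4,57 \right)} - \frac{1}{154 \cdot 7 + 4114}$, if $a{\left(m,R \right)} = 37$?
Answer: $\frac{192103}{5192} \approx 37.0$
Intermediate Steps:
$a{\left(-4,57 \right)} - \frac{1}{154 \cdot 7 + 4114} = 37 - \frac{1}{154 \cdot 7 + 4114} = 37 - \frac{1}{1078 + 4114} = 37 - \frac{1}{5192} = \frac{192103}{5192}$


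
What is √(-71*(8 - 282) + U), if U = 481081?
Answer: 21*√1135 ≈ 707.49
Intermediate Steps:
√(-71*(8 - 282) + U) = √(-71*(8 - 282) + 481081) = √(-71*(-274) + 481081) = √(19454 + 481081) = √500535 = 21*√1135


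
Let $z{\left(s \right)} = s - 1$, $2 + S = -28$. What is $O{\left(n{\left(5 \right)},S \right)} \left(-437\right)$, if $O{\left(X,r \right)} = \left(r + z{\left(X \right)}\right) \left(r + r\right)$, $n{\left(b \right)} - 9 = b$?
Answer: $-445740$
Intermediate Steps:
$S = -30$ ($S = -2 - 28 = -30$)
$n{\left(b \right)} = 9 + b$
$z{\left(s \right)} = -1 + s$
$O{\left(X,r \right)} = 2 r \left(-1 + X + r\right)$ ($O{\left(X,r \right)} = \left(r + \left(-1 + X\right)\right) \left(r + r\right) = \left(-1 + X + r\right) 2 r = 2 r \left(-1 + X + r\right)$)
$O{\left(n{\left(5 \right)},S \right)} \left(-437\right) = 2 \left(-30\right) \left(-1 + \left(9 + 5\right) - 30\right) \left(-437\right) = 2 \left(-30\right) \left(-1 + 14 - 30\right) \left(-437\right) = 2 \left(-30\right) \left(-17\right) \left(-437\right) = 1020 \left(-437\right) = -445740$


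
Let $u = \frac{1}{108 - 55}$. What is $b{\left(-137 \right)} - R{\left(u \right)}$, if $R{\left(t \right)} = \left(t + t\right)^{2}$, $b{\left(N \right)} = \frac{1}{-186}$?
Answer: $- \frac{3553}{522474} \approx -0.0068003$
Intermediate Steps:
$b{\left(N \right)} = - \frac{1}{186}$
$u = \frac{1}{53} \approx 0.018868$
$R{\left(t \right)} = 4 t^{2}$ ($R{\left(t \right)} = \left(2 t\right)^{2} = 4 t^{2}$)
$b{\left(-137 \right)} - R{\left(u \right)} = - \frac{1}{186} - \frac{4}{2809} = - \frac{3553}{522474}$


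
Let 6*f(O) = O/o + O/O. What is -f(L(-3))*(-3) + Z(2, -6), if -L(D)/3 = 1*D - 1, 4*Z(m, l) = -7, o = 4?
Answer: ¼ ≈ 0.25000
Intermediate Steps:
Z(m, l) = -7/4 (Z(m, l) = (¼)*(-7) = -7/4)
L(D) = 3 - 3*D (L(D) = -3*(1*D - 1) = -3*(D - 1) = -3*(-1 + D) = 3 - 3*D)
f(O) = ⅙ + O/24 (f(O) = (O/4 + O/O)/6 = (O*(¼) + 1)/6 = (O/4 + 1)/6 = (1 + O/4)/6 = ⅙ + O/24)
-f(L(-3))*(-3) + Z(2, -6) = -(⅙ + (3 - 3*(-3))/24)*(-3) - 7/4 = -(⅙ + (3 + 9)/24)*(-3) - 7/4 = -(⅙ + (1/24)*12)*(-3) - 7/4 = -(⅙ + ½)*(-3) - 7/4 = -1*⅔*(-3) - 7/4 = -⅔*(-3) - 7/4 = 2 - 7/4 = ¼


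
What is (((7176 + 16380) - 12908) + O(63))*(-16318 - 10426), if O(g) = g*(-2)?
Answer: -281400368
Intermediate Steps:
O(g) = -2*g
(((7176 + 16380) - 12908) + O(63))*(-16318 - 10426) = (((7176 + 16380) - 12908) - 2*63)*(-16318 - 10426) = ((23556 - 12908) - 126)*(-26744) = (10648 - 126)*(-26744) = 10522*(-26744) = -281400368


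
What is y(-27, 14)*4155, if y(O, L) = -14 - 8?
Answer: -91410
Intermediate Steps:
y(O, L) = -22
y(-27, 14)*4155 = -22*4155 = -91410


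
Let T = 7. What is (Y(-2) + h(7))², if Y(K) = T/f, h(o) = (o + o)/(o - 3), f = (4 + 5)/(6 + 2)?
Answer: 30625/324 ≈ 94.522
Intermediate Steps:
f = 9/8 ≈ 1.1250
h(o) = 2*o/(-3 + o) (h(o) = (2*o)/(-3 + o) = 2*o/(-3 + o))
Y(K) = 56/9 (Y(K) = 7/(9/8) = 7*(8/9) = 56/9)
(Y(-2) + h(7))² = (56/9 + 2*7/(-3 + 7))² = (56/9 + 2*7/4)² = (56/9 + 2*7*(¼))² = (56/9 + 7/2)² = (175/18)² = 30625/324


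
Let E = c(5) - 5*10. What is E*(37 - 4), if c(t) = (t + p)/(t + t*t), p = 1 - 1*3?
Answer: -16467/10 ≈ -1646.7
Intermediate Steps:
p = -2 (p = 1 - 3 = -2)
c(t) = (-2 + t)/(t + t**2) (c(t) = (t - 2)/(t + t*t) = (-2 + t)/(t + t**2))
E = -499/10 (E = (-2 + 5)/(5*(1 + 5)) - 5*10 = (1/5)*3/6 - 50 = (1/5)*(1/6)*3 - 50 = 1/10 - 50 = -499/10 ≈ -49.900)
E*(37 - 4) = -499*(37 - 4)/10 = -499/10*33 = -16467/10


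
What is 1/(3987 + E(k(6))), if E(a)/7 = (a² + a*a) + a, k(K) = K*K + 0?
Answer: 1/22383 ≈ 4.4677e-5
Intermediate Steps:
k(K) = K² (k(K) = K² + 0 = K²)
E(a) = 7*a + 14*a² (E(a) = 7*((a² + a*a) + a) = 7*((a² + a²) + a) = 7*(2*a² + a) = 7*(a + 2*a²) = 7*a + 14*a²)
1/(3987 + E(k(6))) = 1/(3987 + 7*6²*(1 + 2*6²)) = 1/(3987 + 7*36*(1 + 2*36)) = 1/(3987 + 7*36*(1 + 72)) = 1/(3987 + 7*36*73) = 1/(3987 + 18396) = 1/22383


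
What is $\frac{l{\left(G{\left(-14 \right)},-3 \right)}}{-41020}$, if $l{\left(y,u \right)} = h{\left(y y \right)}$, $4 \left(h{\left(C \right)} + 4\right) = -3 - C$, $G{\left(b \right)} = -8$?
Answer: $\frac{83}{164080} \approx 0.00050585$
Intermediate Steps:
$h{\left(C \right)} = - \frac{19}{4} - \frac{C}{4}$ ($h{\left(C \right)} = -4 + \frac{-3 - C}{4} = -4 - \left(\frac{3}{4} + \frac{C}{4}\right) = - \frac{19}{4} - \frac{C}{4}$)
$l{\left(y,u \right)} = - \frac{19}{4} - \frac{y^{2}}{4}$ ($l{\left(y,u \right)} = - \frac{19}{4} - \frac{y y}{4} = - \frac{19}{4} - \frac{y^{2}}{4}$)
$\frac{l{\left(G{\left(-14 \right)},-3 \right)}}{-41020} = \frac{- \frac{19}{4} - \frac{\left(-8\right)^{2}}{4}}{-41020} = \left(- \frac{19}{4} - 16\right) \left(- \frac{1}{41020}\right) = \left(- \frac{83}{4}\right) \left(- \frac{1}{41020}\right) = \frac{83}{164080}$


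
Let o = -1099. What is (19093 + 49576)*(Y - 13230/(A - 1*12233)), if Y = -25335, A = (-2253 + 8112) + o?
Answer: -4333362395175/2491 ≈ -1.7396e+9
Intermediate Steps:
A = 4760 (A = (-2253 + 8112) - 1099 = 5859 - 1099 = 4760)
(19093 + 49576)*(Y - 13230/(A - 1*12233)) = (19093 + 49576)*(-25335 - 13230/(4760 - 1*12233)) = 68669*(-25335 - 13230/(4760 - 12233)) = 68669*(-25335 - 13230/(-7473)) = 68669*(-25335 - 13230*(-1/7473)) = 68669*(-25335 + 4410/2491) = 68669*(-63105075/2491) = -4333362395175/2491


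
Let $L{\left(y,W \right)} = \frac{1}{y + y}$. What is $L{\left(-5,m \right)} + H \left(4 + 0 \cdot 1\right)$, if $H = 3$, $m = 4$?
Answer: $\frac{119}{10} \approx 11.9$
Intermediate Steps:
$L{\left(y,W \right)} = \frac{1}{2 y}$
$L{\left(-5,m \right)} + H \left(4 + 0 \cdot 1\right) = \frac{1}{2 \left(-5\right)} + 3 \left(4 + 0 \cdot 1\right) = \frac{1}{2} \left(- \frac{1}{5}\right) + 3 \left(4 + 0\right) = - \frac{1}{10} + 3 \cdot 4 = - \frac{1}{10} + 12 = \frac{119}{10}$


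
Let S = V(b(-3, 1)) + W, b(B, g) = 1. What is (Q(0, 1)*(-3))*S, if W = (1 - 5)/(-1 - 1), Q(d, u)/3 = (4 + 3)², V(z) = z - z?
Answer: -882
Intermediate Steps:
V(z) = 0
Q(d, u) = 147 (Q(d, u) = 3*(4 + 3)² = 3*7² = 3*49 = 147)
W = 2 (W = -4/(-2) = -4*(-½) = 2)
S = 2 (S = 0 + 2 = 2)
(Q(0, 1)*(-3))*S = (147*(-3))*2 = -441*2 = -882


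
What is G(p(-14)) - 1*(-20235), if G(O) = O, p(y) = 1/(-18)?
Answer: 364229/18 ≈ 20235.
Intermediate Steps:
p(y) = -1/18
G(p(-14)) - 1*(-20235) = -1/18 - 1*(-20235) = -1/18 + 20235 = 364229/18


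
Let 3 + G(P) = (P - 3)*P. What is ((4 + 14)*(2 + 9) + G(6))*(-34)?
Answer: -7242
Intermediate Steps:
G(P) = -3 + P*(-3 + P) (G(P) = -3 + (P - 3)*P = -3 + (-3 + P)*P = -3 + P*(-3 + P))
((4 + 14)*(2 + 9) + G(6))*(-34) = ((4 + 14)*(2 + 9) + (-3 + 6² - 3*6))*(-34) = (18*11 + (-3 + 36 - 18))*(-34) = (198 + 15)*(-34) = 213*(-34) = -7242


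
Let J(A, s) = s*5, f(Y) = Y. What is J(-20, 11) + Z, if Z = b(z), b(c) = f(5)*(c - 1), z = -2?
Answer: 40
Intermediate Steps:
J(A, s) = 5*s
b(c) = -5 + 5*c (b(c) = 5*(c - 1) = 5*(-1 + c) = -5 + 5*c)
Z = -15 (Z = -5 + 5*(-2) = -5 - 10 = -15)
J(-20, 11) + Z = 5*11 - 15 = 55 - 15 = 40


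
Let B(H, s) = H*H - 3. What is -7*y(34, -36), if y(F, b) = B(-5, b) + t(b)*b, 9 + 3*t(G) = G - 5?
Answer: -4354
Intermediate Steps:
t(G) = -14/3 + G/3 (t(G) = -3 + (G - 5)/3 = -3 + (-5 + G)/3 = -3 + (-5/3 + G/3) = -14/3 + G/3)
B(H, s) = -3 + H**2 (B(H, s) = H**2 - 3 = -3 + H**2)
y(F, b) = 22 + b*(-14/3 + b/3) (y(F, b) = (-3 + (-5)**2) + (-14/3 + b/3)*b = (-3 + 25) + b*(-14/3 + b/3) = 22 + b*(-14/3 + b/3))
-7*y(34, -36) = -7*(22 + (1/3)*(-36)*(-14 - 36)) = -7*(22 + (1/3)*(-36)*(-50)) = -7*(22 + 600) = -7*622 = -4354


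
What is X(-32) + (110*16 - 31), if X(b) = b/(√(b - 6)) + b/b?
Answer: 1730 + 16*I*√38/19 ≈ 1730.0 + 5.1911*I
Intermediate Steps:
X(b) = 1 + b/√(-6 + b) (X(b) = b/(√(-6 + b)) + 1 = b/√(-6 + b) + 1 = 1 + b/√(-6 + b))
X(-32) + (110*16 - 31) = (1 - 32/√(-6 - 32)) + (110*16 - 31) = (1 - (-16)*I*√38/19) + (1760 - 31) = (1 - (-16)*I*√38/19) + 1729 = (1 + 16*I*√38/19) + 1729 = 1730 + 16*I*√38/19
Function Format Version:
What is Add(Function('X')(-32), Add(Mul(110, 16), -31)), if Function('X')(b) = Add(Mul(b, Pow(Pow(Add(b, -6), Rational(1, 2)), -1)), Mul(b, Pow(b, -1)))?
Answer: Add(1730, Mul(Rational(16, 19), I, Pow(38, Rational(1, 2)))) ≈ Add(1730.0, Mul(5.1911, I))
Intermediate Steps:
Function('X')(b) = Add(1, Mul(b, Pow(Add(-6, b), Rational(-1, 2)))) (Function('X')(b) = Add(Mul(b, Pow(Pow(Add(-6, b), Rational(1, 2)), -1)), 1) = Add(Mul(b, Pow(Add(-6, b), Rational(-1, 2))), 1) = Add(1, Mul(b, Pow(Add(-6, b), Rational(-1, 2)))))
Add(Function('X')(-32), Add(Mul(110, 16), -31)) = Add(Add(1, Mul(-32, Pow(Add(-6, -32), Rational(-1, 2)))), Add(Mul(110, 16), -31)) = Add(Add(1, Mul(-32, Pow(-38, Rational(-1, 2)))), Add(1760, -31)) = Add(Add(1, Mul(-32, Mul(Rational(-1, 38), I, Pow(38, Rational(1, 2))))), 1729) = Add(Add(1, Mul(Rational(16, 19), I, Pow(38, Rational(1, 2)))), 1729) = Add(1730, Mul(Rational(16, 19), I, Pow(38, Rational(1, 2))))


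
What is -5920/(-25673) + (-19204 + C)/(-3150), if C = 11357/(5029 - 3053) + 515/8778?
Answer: 233487847925921/36913573897200 ≈ 6.3253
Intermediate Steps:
C = 2650247/456456 (C = 11357/1976 + 515*(1/8778) = 11357*(1/1976) + 515/8778 = 11357/1976 + 515/8778 = 2650247/456456 ≈ 5.8061)
-5920/(-25673) + (-19204 + C)/(-3150) = -5920/(-25673) + (-19204 + 2650247/456456)/(-3150) = -5920*(-1/25673) - 8763130777/456456*(-1/3150) = 5920/25673 + 8763130777/1437836400 = 233487847925921/36913573897200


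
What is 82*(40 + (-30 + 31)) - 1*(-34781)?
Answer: 38143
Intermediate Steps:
82*(40 + (-30 + 31)) - 1*(-34781) = 82*(40 + 1) + 34781 = 82*41 + 34781 = 3362 + 34781 = 38143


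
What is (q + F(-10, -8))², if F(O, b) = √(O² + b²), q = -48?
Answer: 2468 - 192*√41 ≈ 1238.6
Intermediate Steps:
(q + F(-10, -8))² = (-48 + √((-10)² + (-8)²))² = (-48 + √(100 + 64))² = (-48 + √164)² = (-48 + 2*√41)²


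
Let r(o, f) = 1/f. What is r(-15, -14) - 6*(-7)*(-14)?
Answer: -8233/14 ≈ -588.07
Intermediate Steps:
r(-15, -14) - 6*(-7)*(-14) = 1/(-14) - 6*(-7)*(-14) = -1/14 + 42*(-14) = -1/14 - 588 = -8233/14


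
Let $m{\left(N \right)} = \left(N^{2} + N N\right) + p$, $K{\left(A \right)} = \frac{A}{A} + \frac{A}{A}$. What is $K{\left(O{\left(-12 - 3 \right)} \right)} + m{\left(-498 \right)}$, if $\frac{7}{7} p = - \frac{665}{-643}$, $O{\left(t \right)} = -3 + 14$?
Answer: $\frac{318935095}{643} \approx 4.9601 \cdot 10^{5}$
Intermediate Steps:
$O{\left(t \right)} = 11$
$p = \frac{665}{643}$ ($p = - \frac{665}{-643} = \left(-665\right) \left(- \frac{1}{643}\right) = \frac{665}{643} \approx 1.0342$)
$K{\left(A \right)} = 2$ ($K{\left(A \right)} = 1 + 1 = 2$)
$m{\left(N \right)} = \frac{665}{643} + 2 N^{2}$ ($m{\left(N \right)} = \left(N^{2} + N N\right) + \frac{665}{643} = \left(N^{2} + N^{2}\right) + \frac{665}{643} = 2 N^{2} + \frac{665}{643} = \frac{665}{643} + 2 N^{2}$)
$K{\left(O{\left(-12 - 3 \right)} \right)} + m{\left(-498 \right)} = 2 + \left(\frac{665}{643} + 2 \left(-498\right)^{2}\right) = 2 + \left(\frac{665}{643} + 2 \cdot 248004\right) = 2 + \left(\frac{665}{643} + 496008\right) = 2 + \frac{318933809}{643} = \frac{318935095}{643}$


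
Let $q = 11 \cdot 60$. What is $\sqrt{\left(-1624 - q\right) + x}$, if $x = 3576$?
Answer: $2 \sqrt{323} \approx 35.944$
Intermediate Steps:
$q = 660$
$\sqrt{\left(-1624 - q\right) + x} = \sqrt{\left(-1624 - 660\right) + 3576} = \sqrt{-2284 + 3576} = \sqrt{1292} = 2 \sqrt{323}$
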